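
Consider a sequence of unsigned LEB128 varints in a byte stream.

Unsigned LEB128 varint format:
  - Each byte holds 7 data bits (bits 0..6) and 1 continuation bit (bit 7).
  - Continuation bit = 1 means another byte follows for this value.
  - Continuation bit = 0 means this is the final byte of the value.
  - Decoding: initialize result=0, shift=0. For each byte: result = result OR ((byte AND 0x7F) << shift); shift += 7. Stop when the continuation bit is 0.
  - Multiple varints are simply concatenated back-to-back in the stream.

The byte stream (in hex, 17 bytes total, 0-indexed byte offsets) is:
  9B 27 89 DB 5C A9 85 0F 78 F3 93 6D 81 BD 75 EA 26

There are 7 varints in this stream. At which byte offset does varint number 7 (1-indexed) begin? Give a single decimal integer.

  byte[0]=0x9B cont=1 payload=0x1B=27: acc |= 27<<0 -> acc=27 shift=7
  byte[1]=0x27 cont=0 payload=0x27=39: acc |= 39<<7 -> acc=5019 shift=14 [end]
Varint 1: bytes[0:2] = 9B 27 -> value 5019 (2 byte(s))
  byte[2]=0x89 cont=1 payload=0x09=9: acc |= 9<<0 -> acc=9 shift=7
  byte[3]=0xDB cont=1 payload=0x5B=91: acc |= 91<<7 -> acc=11657 shift=14
  byte[4]=0x5C cont=0 payload=0x5C=92: acc |= 92<<14 -> acc=1518985 shift=21 [end]
Varint 2: bytes[2:5] = 89 DB 5C -> value 1518985 (3 byte(s))
  byte[5]=0xA9 cont=1 payload=0x29=41: acc |= 41<<0 -> acc=41 shift=7
  byte[6]=0x85 cont=1 payload=0x05=5: acc |= 5<<7 -> acc=681 shift=14
  byte[7]=0x0F cont=0 payload=0x0F=15: acc |= 15<<14 -> acc=246441 shift=21 [end]
Varint 3: bytes[5:8] = A9 85 0F -> value 246441 (3 byte(s))
  byte[8]=0x78 cont=0 payload=0x78=120: acc |= 120<<0 -> acc=120 shift=7 [end]
Varint 4: bytes[8:9] = 78 -> value 120 (1 byte(s))
  byte[9]=0xF3 cont=1 payload=0x73=115: acc |= 115<<0 -> acc=115 shift=7
  byte[10]=0x93 cont=1 payload=0x13=19: acc |= 19<<7 -> acc=2547 shift=14
  byte[11]=0x6D cont=0 payload=0x6D=109: acc |= 109<<14 -> acc=1788403 shift=21 [end]
Varint 5: bytes[9:12] = F3 93 6D -> value 1788403 (3 byte(s))
  byte[12]=0x81 cont=1 payload=0x01=1: acc |= 1<<0 -> acc=1 shift=7
  byte[13]=0xBD cont=1 payload=0x3D=61: acc |= 61<<7 -> acc=7809 shift=14
  byte[14]=0x75 cont=0 payload=0x75=117: acc |= 117<<14 -> acc=1924737 shift=21 [end]
Varint 6: bytes[12:15] = 81 BD 75 -> value 1924737 (3 byte(s))
  byte[15]=0xEA cont=1 payload=0x6A=106: acc |= 106<<0 -> acc=106 shift=7
  byte[16]=0x26 cont=0 payload=0x26=38: acc |= 38<<7 -> acc=4970 shift=14 [end]
Varint 7: bytes[15:17] = EA 26 -> value 4970 (2 byte(s))

Answer: 15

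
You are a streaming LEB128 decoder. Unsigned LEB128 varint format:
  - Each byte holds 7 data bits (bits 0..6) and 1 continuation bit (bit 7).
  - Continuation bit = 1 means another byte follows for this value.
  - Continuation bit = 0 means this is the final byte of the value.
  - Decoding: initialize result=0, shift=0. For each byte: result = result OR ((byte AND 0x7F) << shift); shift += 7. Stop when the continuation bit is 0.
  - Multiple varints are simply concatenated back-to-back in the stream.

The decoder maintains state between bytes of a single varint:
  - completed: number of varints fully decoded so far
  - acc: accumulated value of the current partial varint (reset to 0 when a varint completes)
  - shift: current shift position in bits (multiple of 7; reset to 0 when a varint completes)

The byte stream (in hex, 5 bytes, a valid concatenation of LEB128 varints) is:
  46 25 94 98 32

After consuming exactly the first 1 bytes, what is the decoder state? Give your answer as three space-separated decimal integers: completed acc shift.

byte[0]=0x46 cont=0 payload=0x46: varint #1 complete (value=70); reset -> completed=1 acc=0 shift=0

Answer: 1 0 0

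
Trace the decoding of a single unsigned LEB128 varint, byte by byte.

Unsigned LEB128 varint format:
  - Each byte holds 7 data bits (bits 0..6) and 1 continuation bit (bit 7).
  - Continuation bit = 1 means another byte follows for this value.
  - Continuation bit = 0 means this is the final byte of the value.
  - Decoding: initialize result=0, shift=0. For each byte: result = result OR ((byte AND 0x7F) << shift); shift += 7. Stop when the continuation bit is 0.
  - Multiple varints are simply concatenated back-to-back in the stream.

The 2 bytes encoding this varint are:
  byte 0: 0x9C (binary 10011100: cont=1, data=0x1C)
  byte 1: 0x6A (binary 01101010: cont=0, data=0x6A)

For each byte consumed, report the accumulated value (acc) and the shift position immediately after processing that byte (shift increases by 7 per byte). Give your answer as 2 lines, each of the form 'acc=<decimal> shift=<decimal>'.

byte 0=0x9C: payload=0x1C=28, contrib = 28<<0 = 28; acc -> 28, shift -> 7
byte 1=0x6A: payload=0x6A=106, contrib = 106<<7 = 13568; acc -> 13596, shift -> 14

Answer: acc=28 shift=7
acc=13596 shift=14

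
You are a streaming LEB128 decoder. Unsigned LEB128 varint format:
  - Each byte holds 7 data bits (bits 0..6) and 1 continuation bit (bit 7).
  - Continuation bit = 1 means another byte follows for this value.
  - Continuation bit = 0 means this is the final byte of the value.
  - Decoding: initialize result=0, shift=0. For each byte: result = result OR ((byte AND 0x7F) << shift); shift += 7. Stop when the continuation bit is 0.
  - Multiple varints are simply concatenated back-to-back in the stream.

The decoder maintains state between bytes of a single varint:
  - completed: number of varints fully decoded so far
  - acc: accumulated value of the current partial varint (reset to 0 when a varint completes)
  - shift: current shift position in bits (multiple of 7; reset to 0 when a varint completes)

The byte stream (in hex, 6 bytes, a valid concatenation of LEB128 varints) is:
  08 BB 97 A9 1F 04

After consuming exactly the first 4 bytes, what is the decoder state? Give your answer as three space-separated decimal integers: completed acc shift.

Answer: 1 674747 21

Derivation:
byte[0]=0x08 cont=0 payload=0x08: varint #1 complete (value=8); reset -> completed=1 acc=0 shift=0
byte[1]=0xBB cont=1 payload=0x3B: acc |= 59<<0 -> completed=1 acc=59 shift=7
byte[2]=0x97 cont=1 payload=0x17: acc |= 23<<7 -> completed=1 acc=3003 shift=14
byte[3]=0xA9 cont=1 payload=0x29: acc |= 41<<14 -> completed=1 acc=674747 shift=21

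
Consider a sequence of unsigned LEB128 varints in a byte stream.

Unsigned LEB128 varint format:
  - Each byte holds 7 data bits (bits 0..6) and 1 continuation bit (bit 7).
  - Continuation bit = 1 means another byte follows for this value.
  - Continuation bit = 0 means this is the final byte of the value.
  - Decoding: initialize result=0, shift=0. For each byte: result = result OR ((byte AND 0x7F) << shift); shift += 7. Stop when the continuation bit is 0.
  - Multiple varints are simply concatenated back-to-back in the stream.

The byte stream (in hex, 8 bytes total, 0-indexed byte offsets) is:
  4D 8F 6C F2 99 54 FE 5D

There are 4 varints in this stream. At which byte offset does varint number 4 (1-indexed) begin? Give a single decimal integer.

  byte[0]=0x4D cont=0 payload=0x4D=77: acc |= 77<<0 -> acc=77 shift=7 [end]
Varint 1: bytes[0:1] = 4D -> value 77 (1 byte(s))
  byte[1]=0x8F cont=1 payload=0x0F=15: acc |= 15<<0 -> acc=15 shift=7
  byte[2]=0x6C cont=0 payload=0x6C=108: acc |= 108<<7 -> acc=13839 shift=14 [end]
Varint 2: bytes[1:3] = 8F 6C -> value 13839 (2 byte(s))
  byte[3]=0xF2 cont=1 payload=0x72=114: acc |= 114<<0 -> acc=114 shift=7
  byte[4]=0x99 cont=1 payload=0x19=25: acc |= 25<<7 -> acc=3314 shift=14
  byte[5]=0x54 cont=0 payload=0x54=84: acc |= 84<<14 -> acc=1379570 shift=21 [end]
Varint 3: bytes[3:6] = F2 99 54 -> value 1379570 (3 byte(s))
  byte[6]=0xFE cont=1 payload=0x7E=126: acc |= 126<<0 -> acc=126 shift=7
  byte[7]=0x5D cont=0 payload=0x5D=93: acc |= 93<<7 -> acc=12030 shift=14 [end]
Varint 4: bytes[6:8] = FE 5D -> value 12030 (2 byte(s))

Answer: 6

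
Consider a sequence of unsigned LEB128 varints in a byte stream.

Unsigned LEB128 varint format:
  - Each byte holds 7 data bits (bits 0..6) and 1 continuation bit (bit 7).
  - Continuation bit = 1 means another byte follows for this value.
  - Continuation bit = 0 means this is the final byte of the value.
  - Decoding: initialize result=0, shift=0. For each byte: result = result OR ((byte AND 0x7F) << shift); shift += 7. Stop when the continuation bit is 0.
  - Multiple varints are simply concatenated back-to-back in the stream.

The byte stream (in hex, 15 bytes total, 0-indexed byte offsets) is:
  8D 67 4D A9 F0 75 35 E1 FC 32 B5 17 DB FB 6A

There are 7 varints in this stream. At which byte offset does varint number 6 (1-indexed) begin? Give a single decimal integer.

  byte[0]=0x8D cont=1 payload=0x0D=13: acc |= 13<<0 -> acc=13 shift=7
  byte[1]=0x67 cont=0 payload=0x67=103: acc |= 103<<7 -> acc=13197 shift=14 [end]
Varint 1: bytes[0:2] = 8D 67 -> value 13197 (2 byte(s))
  byte[2]=0x4D cont=0 payload=0x4D=77: acc |= 77<<0 -> acc=77 shift=7 [end]
Varint 2: bytes[2:3] = 4D -> value 77 (1 byte(s))
  byte[3]=0xA9 cont=1 payload=0x29=41: acc |= 41<<0 -> acc=41 shift=7
  byte[4]=0xF0 cont=1 payload=0x70=112: acc |= 112<<7 -> acc=14377 shift=14
  byte[5]=0x75 cont=0 payload=0x75=117: acc |= 117<<14 -> acc=1931305 shift=21 [end]
Varint 3: bytes[3:6] = A9 F0 75 -> value 1931305 (3 byte(s))
  byte[6]=0x35 cont=0 payload=0x35=53: acc |= 53<<0 -> acc=53 shift=7 [end]
Varint 4: bytes[6:7] = 35 -> value 53 (1 byte(s))
  byte[7]=0xE1 cont=1 payload=0x61=97: acc |= 97<<0 -> acc=97 shift=7
  byte[8]=0xFC cont=1 payload=0x7C=124: acc |= 124<<7 -> acc=15969 shift=14
  byte[9]=0x32 cont=0 payload=0x32=50: acc |= 50<<14 -> acc=835169 shift=21 [end]
Varint 5: bytes[7:10] = E1 FC 32 -> value 835169 (3 byte(s))
  byte[10]=0xB5 cont=1 payload=0x35=53: acc |= 53<<0 -> acc=53 shift=7
  byte[11]=0x17 cont=0 payload=0x17=23: acc |= 23<<7 -> acc=2997 shift=14 [end]
Varint 6: bytes[10:12] = B5 17 -> value 2997 (2 byte(s))
  byte[12]=0xDB cont=1 payload=0x5B=91: acc |= 91<<0 -> acc=91 shift=7
  byte[13]=0xFB cont=1 payload=0x7B=123: acc |= 123<<7 -> acc=15835 shift=14
  byte[14]=0x6A cont=0 payload=0x6A=106: acc |= 106<<14 -> acc=1752539 shift=21 [end]
Varint 7: bytes[12:15] = DB FB 6A -> value 1752539 (3 byte(s))

Answer: 10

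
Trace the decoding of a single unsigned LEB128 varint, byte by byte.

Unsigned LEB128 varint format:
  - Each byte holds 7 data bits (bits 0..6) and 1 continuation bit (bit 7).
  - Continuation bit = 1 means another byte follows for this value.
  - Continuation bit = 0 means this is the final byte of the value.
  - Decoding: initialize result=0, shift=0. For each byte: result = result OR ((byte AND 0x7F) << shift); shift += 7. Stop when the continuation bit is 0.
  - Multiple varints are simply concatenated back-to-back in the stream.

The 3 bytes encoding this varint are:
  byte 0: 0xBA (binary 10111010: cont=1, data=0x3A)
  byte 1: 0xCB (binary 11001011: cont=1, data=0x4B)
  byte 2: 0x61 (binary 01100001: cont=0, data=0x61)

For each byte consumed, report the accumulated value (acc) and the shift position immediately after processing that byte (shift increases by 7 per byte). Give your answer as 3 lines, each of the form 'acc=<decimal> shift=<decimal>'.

Answer: acc=58 shift=7
acc=9658 shift=14
acc=1598906 shift=21

Derivation:
byte 0=0xBA: payload=0x3A=58, contrib = 58<<0 = 58; acc -> 58, shift -> 7
byte 1=0xCB: payload=0x4B=75, contrib = 75<<7 = 9600; acc -> 9658, shift -> 14
byte 2=0x61: payload=0x61=97, contrib = 97<<14 = 1589248; acc -> 1598906, shift -> 21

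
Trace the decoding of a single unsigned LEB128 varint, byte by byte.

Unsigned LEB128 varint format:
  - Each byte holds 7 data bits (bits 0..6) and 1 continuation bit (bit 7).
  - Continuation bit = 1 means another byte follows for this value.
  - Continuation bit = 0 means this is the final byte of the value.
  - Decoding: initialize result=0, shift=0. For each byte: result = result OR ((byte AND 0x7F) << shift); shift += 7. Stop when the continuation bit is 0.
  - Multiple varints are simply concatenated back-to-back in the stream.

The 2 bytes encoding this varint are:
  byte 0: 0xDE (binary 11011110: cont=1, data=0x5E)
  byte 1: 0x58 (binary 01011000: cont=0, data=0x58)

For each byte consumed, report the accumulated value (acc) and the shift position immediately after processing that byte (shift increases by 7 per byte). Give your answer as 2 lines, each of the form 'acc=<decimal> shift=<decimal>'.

Answer: acc=94 shift=7
acc=11358 shift=14

Derivation:
byte 0=0xDE: payload=0x5E=94, contrib = 94<<0 = 94; acc -> 94, shift -> 7
byte 1=0x58: payload=0x58=88, contrib = 88<<7 = 11264; acc -> 11358, shift -> 14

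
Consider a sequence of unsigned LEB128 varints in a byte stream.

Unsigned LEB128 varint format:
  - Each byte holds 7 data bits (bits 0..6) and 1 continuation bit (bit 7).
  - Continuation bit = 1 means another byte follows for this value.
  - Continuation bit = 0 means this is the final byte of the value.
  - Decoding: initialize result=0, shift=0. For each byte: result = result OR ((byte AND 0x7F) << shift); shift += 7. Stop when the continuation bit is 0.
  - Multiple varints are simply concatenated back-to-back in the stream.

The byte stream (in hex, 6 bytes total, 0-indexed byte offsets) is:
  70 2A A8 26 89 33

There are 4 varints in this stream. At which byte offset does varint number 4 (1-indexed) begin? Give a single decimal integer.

  byte[0]=0x70 cont=0 payload=0x70=112: acc |= 112<<0 -> acc=112 shift=7 [end]
Varint 1: bytes[0:1] = 70 -> value 112 (1 byte(s))
  byte[1]=0x2A cont=0 payload=0x2A=42: acc |= 42<<0 -> acc=42 shift=7 [end]
Varint 2: bytes[1:2] = 2A -> value 42 (1 byte(s))
  byte[2]=0xA8 cont=1 payload=0x28=40: acc |= 40<<0 -> acc=40 shift=7
  byte[3]=0x26 cont=0 payload=0x26=38: acc |= 38<<7 -> acc=4904 shift=14 [end]
Varint 3: bytes[2:4] = A8 26 -> value 4904 (2 byte(s))
  byte[4]=0x89 cont=1 payload=0x09=9: acc |= 9<<0 -> acc=9 shift=7
  byte[5]=0x33 cont=0 payload=0x33=51: acc |= 51<<7 -> acc=6537 shift=14 [end]
Varint 4: bytes[4:6] = 89 33 -> value 6537 (2 byte(s))

Answer: 4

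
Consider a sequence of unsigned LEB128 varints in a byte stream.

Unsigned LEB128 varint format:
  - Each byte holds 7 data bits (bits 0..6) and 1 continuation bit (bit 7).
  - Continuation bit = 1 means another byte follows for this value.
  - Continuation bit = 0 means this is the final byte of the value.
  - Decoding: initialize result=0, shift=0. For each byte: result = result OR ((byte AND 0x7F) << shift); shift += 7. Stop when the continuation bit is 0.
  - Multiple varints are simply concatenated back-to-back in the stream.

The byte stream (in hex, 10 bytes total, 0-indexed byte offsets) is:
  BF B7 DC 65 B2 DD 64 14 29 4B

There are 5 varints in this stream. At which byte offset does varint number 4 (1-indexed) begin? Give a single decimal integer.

  byte[0]=0xBF cont=1 payload=0x3F=63: acc |= 63<<0 -> acc=63 shift=7
  byte[1]=0xB7 cont=1 payload=0x37=55: acc |= 55<<7 -> acc=7103 shift=14
  byte[2]=0xDC cont=1 payload=0x5C=92: acc |= 92<<14 -> acc=1514431 shift=21
  byte[3]=0x65 cont=0 payload=0x65=101: acc |= 101<<21 -> acc=213326783 shift=28 [end]
Varint 1: bytes[0:4] = BF B7 DC 65 -> value 213326783 (4 byte(s))
  byte[4]=0xB2 cont=1 payload=0x32=50: acc |= 50<<0 -> acc=50 shift=7
  byte[5]=0xDD cont=1 payload=0x5D=93: acc |= 93<<7 -> acc=11954 shift=14
  byte[6]=0x64 cont=0 payload=0x64=100: acc |= 100<<14 -> acc=1650354 shift=21 [end]
Varint 2: bytes[4:7] = B2 DD 64 -> value 1650354 (3 byte(s))
  byte[7]=0x14 cont=0 payload=0x14=20: acc |= 20<<0 -> acc=20 shift=7 [end]
Varint 3: bytes[7:8] = 14 -> value 20 (1 byte(s))
  byte[8]=0x29 cont=0 payload=0x29=41: acc |= 41<<0 -> acc=41 shift=7 [end]
Varint 4: bytes[8:9] = 29 -> value 41 (1 byte(s))
  byte[9]=0x4B cont=0 payload=0x4B=75: acc |= 75<<0 -> acc=75 shift=7 [end]
Varint 5: bytes[9:10] = 4B -> value 75 (1 byte(s))

Answer: 8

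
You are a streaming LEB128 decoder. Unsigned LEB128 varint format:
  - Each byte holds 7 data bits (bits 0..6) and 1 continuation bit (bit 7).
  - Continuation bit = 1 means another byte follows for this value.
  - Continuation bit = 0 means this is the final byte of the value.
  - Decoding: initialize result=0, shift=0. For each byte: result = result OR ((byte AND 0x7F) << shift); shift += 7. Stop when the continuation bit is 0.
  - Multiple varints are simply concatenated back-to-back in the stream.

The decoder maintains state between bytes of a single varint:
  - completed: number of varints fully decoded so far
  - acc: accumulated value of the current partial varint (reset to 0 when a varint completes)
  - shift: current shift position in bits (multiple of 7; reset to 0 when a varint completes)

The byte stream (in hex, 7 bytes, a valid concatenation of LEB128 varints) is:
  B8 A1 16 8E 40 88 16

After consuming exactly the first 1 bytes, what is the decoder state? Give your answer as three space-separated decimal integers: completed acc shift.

byte[0]=0xB8 cont=1 payload=0x38: acc |= 56<<0 -> completed=0 acc=56 shift=7

Answer: 0 56 7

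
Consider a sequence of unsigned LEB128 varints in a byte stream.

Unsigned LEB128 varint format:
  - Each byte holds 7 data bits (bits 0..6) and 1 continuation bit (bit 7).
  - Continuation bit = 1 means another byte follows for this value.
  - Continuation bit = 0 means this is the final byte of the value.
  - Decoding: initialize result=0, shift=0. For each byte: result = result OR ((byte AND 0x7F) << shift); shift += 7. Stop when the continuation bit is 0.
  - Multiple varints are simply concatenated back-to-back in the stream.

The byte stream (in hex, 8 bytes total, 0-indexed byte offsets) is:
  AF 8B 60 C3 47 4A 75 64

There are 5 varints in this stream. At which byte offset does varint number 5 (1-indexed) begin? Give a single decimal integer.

  byte[0]=0xAF cont=1 payload=0x2F=47: acc |= 47<<0 -> acc=47 shift=7
  byte[1]=0x8B cont=1 payload=0x0B=11: acc |= 11<<7 -> acc=1455 shift=14
  byte[2]=0x60 cont=0 payload=0x60=96: acc |= 96<<14 -> acc=1574319 shift=21 [end]
Varint 1: bytes[0:3] = AF 8B 60 -> value 1574319 (3 byte(s))
  byte[3]=0xC3 cont=1 payload=0x43=67: acc |= 67<<0 -> acc=67 shift=7
  byte[4]=0x47 cont=0 payload=0x47=71: acc |= 71<<7 -> acc=9155 shift=14 [end]
Varint 2: bytes[3:5] = C3 47 -> value 9155 (2 byte(s))
  byte[5]=0x4A cont=0 payload=0x4A=74: acc |= 74<<0 -> acc=74 shift=7 [end]
Varint 3: bytes[5:6] = 4A -> value 74 (1 byte(s))
  byte[6]=0x75 cont=0 payload=0x75=117: acc |= 117<<0 -> acc=117 shift=7 [end]
Varint 4: bytes[6:7] = 75 -> value 117 (1 byte(s))
  byte[7]=0x64 cont=0 payload=0x64=100: acc |= 100<<0 -> acc=100 shift=7 [end]
Varint 5: bytes[7:8] = 64 -> value 100 (1 byte(s))

Answer: 7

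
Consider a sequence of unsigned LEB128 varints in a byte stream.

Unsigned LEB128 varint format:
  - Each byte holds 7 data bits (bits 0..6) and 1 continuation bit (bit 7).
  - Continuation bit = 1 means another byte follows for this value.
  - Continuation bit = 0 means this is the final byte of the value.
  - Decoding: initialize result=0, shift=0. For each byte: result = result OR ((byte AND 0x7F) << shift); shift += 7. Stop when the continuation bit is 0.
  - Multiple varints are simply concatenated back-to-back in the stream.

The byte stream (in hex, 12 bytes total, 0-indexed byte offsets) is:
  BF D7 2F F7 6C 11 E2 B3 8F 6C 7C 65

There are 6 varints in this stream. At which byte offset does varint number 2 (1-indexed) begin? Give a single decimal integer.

  byte[0]=0xBF cont=1 payload=0x3F=63: acc |= 63<<0 -> acc=63 shift=7
  byte[1]=0xD7 cont=1 payload=0x57=87: acc |= 87<<7 -> acc=11199 shift=14
  byte[2]=0x2F cont=0 payload=0x2F=47: acc |= 47<<14 -> acc=781247 shift=21 [end]
Varint 1: bytes[0:3] = BF D7 2F -> value 781247 (3 byte(s))
  byte[3]=0xF7 cont=1 payload=0x77=119: acc |= 119<<0 -> acc=119 shift=7
  byte[4]=0x6C cont=0 payload=0x6C=108: acc |= 108<<7 -> acc=13943 shift=14 [end]
Varint 2: bytes[3:5] = F7 6C -> value 13943 (2 byte(s))
  byte[5]=0x11 cont=0 payload=0x11=17: acc |= 17<<0 -> acc=17 shift=7 [end]
Varint 3: bytes[5:6] = 11 -> value 17 (1 byte(s))
  byte[6]=0xE2 cont=1 payload=0x62=98: acc |= 98<<0 -> acc=98 shift=7
  byte[7]=0xB3 cont=1 payload=0x33=51: acc |= 51<<7 -> acc=6626 shift=14
  byte[8]=0x8F cont=1 payload=0x0F=15: acc |= 15<<14 -> acc=252386 shift=21
  byte[9]=0x6C cont=0 payload=0x6C=108: acc |= 108<<21 -> acc=226744802 shift=28 [end]
Varint 4: bytes[6:10] = E2 B3 8F 6C -> value 226744802 (4 byte(s))
  byte[10]=0x7C cont=0 payload=0x7C=124: acc |= 124<<0 -> acc=124 shift=7 [end]
Varint 5: bytes[10:11] = 7C -> value 124 (1 byte(s))
  byte[11]=0x65 cont=0 payload=0x65=101: acc |= 101<<0 -> acc=101 shift=7 [end]
Varint 6: bytes[11:12] = 65 -> value 101 (1 byte(s))

Answer: 3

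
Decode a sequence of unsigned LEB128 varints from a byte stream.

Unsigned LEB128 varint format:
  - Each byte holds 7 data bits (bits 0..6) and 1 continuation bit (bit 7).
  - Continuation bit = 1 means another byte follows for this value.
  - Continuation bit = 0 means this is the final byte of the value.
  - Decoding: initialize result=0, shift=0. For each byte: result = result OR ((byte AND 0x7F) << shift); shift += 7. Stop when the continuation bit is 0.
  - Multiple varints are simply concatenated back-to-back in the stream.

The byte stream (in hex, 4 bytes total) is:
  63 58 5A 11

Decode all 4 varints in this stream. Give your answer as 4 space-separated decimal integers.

  byte[0]=0x63 cont=0 payload=0x63=99: acc |= 99<<0 -> acc=99 shift=7 [end]
Varint 1: bytes[0:1] = 63 -> value 99 (1 byte(s))
  byte[1]=0x58 cont=0 payload=0x58=88: acc |= 88<<0 -> acc=88 shift=7 [end]
Varint 2: bytes[1:2] = 58 -> value 88 (1 byte(s))
  byte[2]=0x5A cont=0 payload=0x5A=90: acc |= 90<<0 -> acc=90 shift=7 [end]
Varint 3: bytes[2:3] = 5A -> value 90 (1 byte(s))
  byte[3]=0x11 cont=0 payload=0x11=17: acc |= 17<<0 -> acc=17 shift=7 [end]
Varint 4: bytes[3:4] = 11 -> value 17 (1 byte(s))

Answer: 99 88 90 17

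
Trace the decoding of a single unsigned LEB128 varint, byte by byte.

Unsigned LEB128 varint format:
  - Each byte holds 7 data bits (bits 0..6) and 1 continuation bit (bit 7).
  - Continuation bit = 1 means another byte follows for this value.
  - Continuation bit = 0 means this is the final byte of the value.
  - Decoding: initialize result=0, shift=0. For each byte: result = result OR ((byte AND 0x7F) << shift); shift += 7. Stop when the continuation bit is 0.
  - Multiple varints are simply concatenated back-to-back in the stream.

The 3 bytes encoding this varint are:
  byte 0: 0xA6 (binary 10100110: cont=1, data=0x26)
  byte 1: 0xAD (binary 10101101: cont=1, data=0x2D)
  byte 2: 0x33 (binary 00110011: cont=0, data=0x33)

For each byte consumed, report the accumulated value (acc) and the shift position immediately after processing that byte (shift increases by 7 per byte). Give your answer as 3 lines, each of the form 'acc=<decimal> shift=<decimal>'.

byte 0=0xA6: payload=0x26=38, contrib = 38<<0 = 38; acc -> 38, shift -> 7
byte 1=0xAD: payload=0x2D=45, contrib = 45<<7 = 5760; acc -> 5798, shift -> 14
byte 2=0x33: payload=0x33=51, contrib = 51<<14 = 835584; acc -> 841382, shift -> 21

Answer: acc=38 shift=7
acc=5798 shift=14
acc=841382 shift=21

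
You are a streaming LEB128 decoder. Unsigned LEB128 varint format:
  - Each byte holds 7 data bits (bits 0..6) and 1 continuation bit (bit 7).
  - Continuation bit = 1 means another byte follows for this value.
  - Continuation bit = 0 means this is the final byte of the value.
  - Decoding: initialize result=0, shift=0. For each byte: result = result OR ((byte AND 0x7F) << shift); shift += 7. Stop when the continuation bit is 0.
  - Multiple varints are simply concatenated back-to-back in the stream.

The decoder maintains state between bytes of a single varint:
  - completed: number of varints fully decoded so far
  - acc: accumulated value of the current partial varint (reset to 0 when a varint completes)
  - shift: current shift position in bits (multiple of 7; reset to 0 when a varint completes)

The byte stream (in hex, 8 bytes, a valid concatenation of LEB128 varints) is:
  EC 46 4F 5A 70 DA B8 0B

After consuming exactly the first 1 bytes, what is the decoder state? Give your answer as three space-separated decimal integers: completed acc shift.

Answer: 0 108 7

Derivation:
byte[0]=0xEC cont=1 payload=0x6C: acc |= 108<<0 -> completed=0 acc=108 shift=7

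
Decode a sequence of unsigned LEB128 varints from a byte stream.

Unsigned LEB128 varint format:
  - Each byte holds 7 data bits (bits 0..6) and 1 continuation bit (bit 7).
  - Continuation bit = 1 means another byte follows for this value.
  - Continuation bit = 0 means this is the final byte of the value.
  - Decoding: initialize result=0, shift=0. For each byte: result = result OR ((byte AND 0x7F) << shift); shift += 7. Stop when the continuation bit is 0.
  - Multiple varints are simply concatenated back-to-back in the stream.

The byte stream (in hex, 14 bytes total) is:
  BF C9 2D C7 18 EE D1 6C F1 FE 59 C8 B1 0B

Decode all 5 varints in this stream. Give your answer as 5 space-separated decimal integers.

Answer: 746687 3143 1779950 1474417 186568

Derivation:
  byte[0]=0xBF cont=1 payload=0x3F=63: acc |= 63<<0 -> acc=63 shift=7
  byte[1]=0xC9 cont=1 payload=0x49=73: acc |= 73<<7 -> acc=9407 shift=14
  byte[2]=0x2D cont=0 payload=0x2D=45: acc |= 45<<14 -> acc=746687 shift=21 [end]
Varint 1: bytes[0:3] = BF C9 2D -> value 746687 (3 byte(s))
  byte[3]=0xC7 cont=1 payload=0x47=71: acc |= 71<<0 -> acc=71 shift=7
  byte[4]=0x18 cont=0 payload=0x18=24: acc |= 24<<7 -> acc=3143 shift=14 [end]
Varint 2: bytes[3:5] = C7 18 -> value 3143 (2 byte(s))
  byte[5]=0xEE cont=1 payload=0x6E=110: acc |= 110<<0 -> acc=110 shift=7
  byte[6]=0xD1 cont=1 payload=0x51=81: acc |= 81<<7 -> acc=10478 shift=14
  byte[7]=0x6C cont=0 payload=0x6C=108: acc |= 108<<14 -> acc=1779950 shift=21 [end]
Varint 3: bytes[5:8] = EE D1 6C -> value 1779950 (3 byte(s))
  byte[8]=0xF1 cont=1 payload=0x71=113: acc |= 113<<0 -> acc=113 shift=7
  byte[9]=0xFE cont=1 payload=0x7E=126: acc |= 126<<7 -> acc=16241 shift=14
  byte[10]=0x59 cont=0 payload=0x59=89: acc |= 89<<14 -> acc=1474417 shift=21 [end]
Varint 4: bytes[8:11] = F1 FE 59 -> value 1474417 (3 byte(s))
  byte[11]=0xC8 cont=1 payload=0x48=72: acc |= 72<<0 -> acc=72 shift=7
  byte[12]=0xB1 cont=1 payload=0x31=49: acc |= 49<<7 -> acc=6344 shift=14
  byte[13]=0x0B cont=0 payload=0x0B=11: acc |= 11<<14 -> acc=186568 shift=21 [end]
Varint 5: bytes[11:14] = C8 B1 0B -> value 186568 (3 byte(s))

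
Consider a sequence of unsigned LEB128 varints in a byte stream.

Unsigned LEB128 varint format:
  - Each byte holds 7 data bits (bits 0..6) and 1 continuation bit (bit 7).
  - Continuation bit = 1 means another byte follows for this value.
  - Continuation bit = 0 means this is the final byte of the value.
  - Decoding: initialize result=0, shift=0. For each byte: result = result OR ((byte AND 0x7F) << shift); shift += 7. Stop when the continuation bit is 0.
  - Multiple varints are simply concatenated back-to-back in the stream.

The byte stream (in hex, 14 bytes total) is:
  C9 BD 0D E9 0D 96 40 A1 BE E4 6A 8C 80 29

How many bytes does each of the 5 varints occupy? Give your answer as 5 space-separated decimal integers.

  byte[0]=0xC9 cont=1 payload=0x49=73: acc |= 73<<0 -> acc=73 shift=7
  byte[1]=0xBD cont=1 payload=0x3D=61: acc |= 61<<7 -> acc=7881 shift=14
  byte[2]=0x0D cont=0 payload=0x0D=13: acc |= 13<<14 -> acc=220873 shift=21 [end]
Varint 1: bytes[0:3] = C9 BD 0D -> value 220873 (3 byte(s))
  byte[3]=0xE9 cont=1 payload=0x69=105: acc |= 105<<0 -> acc=105 shift=7
  byte[4]=0x0D cont=0 payload=0x0D=13: acc |= 13<<7 -> acc=1769 shift=14 [end]
Varint 2: bytes[3:5] = E9 0D -> value 1769 (2 byte(s))
  byte[5]=0x96 cont=1 payload=0x16=22: acc |= 22<<0 -> acc=22 shift=7
  byte[6]=0x40 cont=0 payload=0x40=64: acc |= 64<<7 -> acc=8214 shift=14 [end]
Varint 3: bytes[5:7] = 96 40 -> value 8214 (2 byte(s))
  byte[7]=0xA1 cont=1 payload=0x21=33: acc |= 33<<0 -> acc=33 shift=7
  byte[8]=0xBE cont=1 payload=0x3E=62: acc |= 62<<7 -> acc=7969 shift=14
  byte[9]=0xE4 cont=1 payload=0x64=100: acc |= 100<<14 -> acc=1646369 shift=21
  byte[10]=0x6A cont=0 payload=0x6A=106: acc |= 106<<21 -> acc=223944481 shift=28 [end]
Varint 4: bytes[7:11] = A1 BE E4 6A -> value 223944481 (4 byte(s))
  byte[11]=0x8C cont=1 payload=0x0C=12: acc |= 12<<0 -> acc=12 shift=7
  byte[12]=0x80 cont=1 payload=0x00=0: acc |= 0<<7 -> acc=12 shift=14
  byte[13]=0x29 cont=0 payload=0x29=41: acc |= 41<<14 -> acc=671756 shift=21 [end]
Varint 5: bytes[11:14] = 8C 80 29 -> value 671756 (3 byte(s))

Answer: 3 2 2 4 3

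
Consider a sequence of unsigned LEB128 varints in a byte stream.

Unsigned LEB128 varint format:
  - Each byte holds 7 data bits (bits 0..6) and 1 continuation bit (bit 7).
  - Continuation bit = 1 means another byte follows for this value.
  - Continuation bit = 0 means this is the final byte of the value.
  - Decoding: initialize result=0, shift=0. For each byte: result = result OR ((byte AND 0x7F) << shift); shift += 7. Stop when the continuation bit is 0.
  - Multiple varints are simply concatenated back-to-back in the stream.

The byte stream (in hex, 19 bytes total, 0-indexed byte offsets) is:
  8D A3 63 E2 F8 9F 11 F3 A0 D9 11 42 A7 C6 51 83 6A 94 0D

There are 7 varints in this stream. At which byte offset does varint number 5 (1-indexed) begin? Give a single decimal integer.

  byte[0]=0x8D cont=1 payload=0x0D=13: acc |= 13<<0 -> acc=13 shift=7
  byte[1]=0xA3 cont=1 payload=0x23=35: acc |= 35<<7 -> acc=4493 shift=14
  byte[2]=0x63 cont=0 payload=0x63=99: acc |= 99<<14 -> acc=1626509 shift=21 [end]
Varint 1: bytes[0:3] = 8D A3 63 -> value 1626509 (3 byte(s))
  byte[3]=0xE2 cont=1 payload=0x62=98: acc |= 98<<0 -> acc=98 shift=7
  byte[4]=0xF8 cont=1 payload=0x78=120: acc |= 120<<7 -> acc=15458 shift=14
  byte[5]=0x9F cont=1 payload=0x1F=31: acc |= 31<<14 -> acc=523362 shift=21
  byte[6]=0x11 cont=0 payload=0x11=17: acc |= 17<<21 -> acc=36174946 shift=28 [end]
Varint 2: bytes[3:7] = E2 F8 9F 11 -> value 36174946 (4 byte(s))
  byte[7]=0xF3 cont=1 payload=0x73=115: acc |= 115<<0 -> acc=115 shift=7
  byte[8]=0xA0 cont=1 payload=0x20=32: acc |= 32<<7 -> acc=4211 shift=14
  byte[9]=0xD9 cont=1 payload=0x59=89: acc |= 89<<14 -> acc=1462387 shift=21
  byte[10]=0x11 cont=0 payload=0x11=17: acc |= 17<<21 -> acc=37113971 shift=28 [end]
Varint 3: bytes[7:11] = F3 A0 D9 11 -> value 37113971 (4 byte(s))
  byte[11]=0x42 cont=0 payload=0x42=66: acc |= 66<<0 -> acc=66 shift=7 [end]
Varint 4: bytes[11:12] = 42 -> value 66 (1 byte(s))
  byte[12]=0xA7 cont=1 payload=0x27=39: acc |= 39<<0 -> acc=39 shift=7
  byte[13]=0xC6 cont=1 payload=0x46=70: acc |= 70<<7 -> acc=8999 shift=14
  byte[14]=0x51 cont=0 payload=0x51=81: acc |= 81<<14 -> acc=1336103 shift=21 [end]
Varint 5: bytes[12:15] = A7 C6 51 -> value 1336103 (3 byte(s))
  byte[15]=0x83 cont=1 payload=0x03=3: acc |= 3<<0 -> acc=3 shift=7
  byte[16]=0x6A cont=0 payload=0x6A=106: acc |= 106<<7 -> acc=13571 shift=14 [end]
Varint 6: bytes[15:17] = 83 6A -> value 13571 (2 byte(s))
  byte[17]=0x94 cont=1 payload=0x14=20: acc |= 20<<0 -> acc=20 shift=7
  byte[18]=0x0D cont=0 payload=0x0D=13: acc |= 13<<7 -> acc=1684 shift=14 [end]
Varint 7: bytes[17:19] = 94 0D -> value 1684 (2 byte(s))

Answer: 12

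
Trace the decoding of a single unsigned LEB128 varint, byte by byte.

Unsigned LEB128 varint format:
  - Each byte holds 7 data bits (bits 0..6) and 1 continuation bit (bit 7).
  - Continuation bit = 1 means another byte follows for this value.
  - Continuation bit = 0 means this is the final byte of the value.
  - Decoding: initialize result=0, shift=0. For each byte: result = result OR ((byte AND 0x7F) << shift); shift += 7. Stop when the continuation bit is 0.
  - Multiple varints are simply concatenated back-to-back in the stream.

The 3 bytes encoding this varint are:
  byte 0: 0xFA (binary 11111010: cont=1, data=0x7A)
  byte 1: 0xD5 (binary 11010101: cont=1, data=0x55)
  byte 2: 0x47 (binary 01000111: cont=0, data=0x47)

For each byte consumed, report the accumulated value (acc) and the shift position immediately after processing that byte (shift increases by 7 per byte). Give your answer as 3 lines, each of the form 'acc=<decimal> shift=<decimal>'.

Answer: acc=122 shift=7
acc=11002 shift=14
acc=1174266 shift=21

Derivation:
byte 0=0xFA: payload=0x7A=122, contrib = 122<<0 = 122; acc -> 122, shift -> 7
byte 1=0xD5: payload=0x55=85, contrib = 85<<7 = 10880; acc -> 11002, shift -> 14
byte 2=0x47: payload=0x47=71, contrib = 71<<14 = 1163264; acc -> 1174266, shift -> 21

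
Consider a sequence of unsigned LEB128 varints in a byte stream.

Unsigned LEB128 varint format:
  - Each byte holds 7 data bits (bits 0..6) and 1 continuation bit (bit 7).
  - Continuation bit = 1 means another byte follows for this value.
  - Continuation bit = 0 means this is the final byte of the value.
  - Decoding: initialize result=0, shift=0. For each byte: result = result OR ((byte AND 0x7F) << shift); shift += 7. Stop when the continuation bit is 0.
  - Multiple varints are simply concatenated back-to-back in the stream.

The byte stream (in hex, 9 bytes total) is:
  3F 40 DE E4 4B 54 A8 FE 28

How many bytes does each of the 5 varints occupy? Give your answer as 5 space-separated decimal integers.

Answer: 1 1 3 1 3

Derivation:
  byte[0]=0x3F cont=0 payload=0x3F=63: acc |= 63<<0 -> acc=63 shift=7 [end]
Varint 1: bytes[0:1] = 3F -> value 63 (1 byte(s))
  byte[1]=0x40 cont=0 payload=0x40=64: acc |= 64<<0 -> acc=64 shift=7 [end]
Varint 2: bytes[1:2] = 40 -> value 64 (1 byte(s))
  byte[2]=0xDE cont=1 payload=0x5E=94: acc |= 94<<0 -> acc=94 shift=7
  byte[3]=0xE4 cont=1 payload=0x64=100: acc |= 100<<7 -> acc=12894 shift=14
  byte[4]=0x4B cont=0 payload=0x4B=75: acc |= 75<<14 -> acc=1241694 shift=21 [end]
Varint 3: bytes[2:5] = DE E4 4B -> value 1241694 (3 byte(s))
  byte[5]=0x54 cont=0 payload=0x54=84: acc |= 84<<0 -> acc=84 shift=7 [end]
Varint 4: bytes[5:6] = 54 -> value 84 (1 byte(s))
  byte[6]=0xA8 cont=1 payload=0x28=40: acc |= 40<<0 -> acc=40 shift=7
  byte[7]=0xFE cont=1 payload=0x7E=126: acc |= 126<<7 -> acc=16168 shift=14
  byte[8]=0x28 cont=0 payload=0x28=40: acc |= 40<<14 -> acc=671528 shift=21 [end]
Varint 5: bytes[6:9] = A8 FE 28 -> value 671528 (3 byte(s))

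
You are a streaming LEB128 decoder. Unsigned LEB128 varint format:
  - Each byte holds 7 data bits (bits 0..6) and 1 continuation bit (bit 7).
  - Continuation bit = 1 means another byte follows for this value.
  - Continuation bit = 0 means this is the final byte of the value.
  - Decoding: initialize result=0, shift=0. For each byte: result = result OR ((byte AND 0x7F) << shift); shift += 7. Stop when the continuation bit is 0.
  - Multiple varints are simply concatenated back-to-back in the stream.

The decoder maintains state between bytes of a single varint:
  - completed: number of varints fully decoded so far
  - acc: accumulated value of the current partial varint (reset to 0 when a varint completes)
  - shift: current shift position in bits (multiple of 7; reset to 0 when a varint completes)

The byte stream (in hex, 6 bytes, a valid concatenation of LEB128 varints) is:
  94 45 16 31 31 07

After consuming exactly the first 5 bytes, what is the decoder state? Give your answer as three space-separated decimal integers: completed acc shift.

Answer: 4 0 0

Derivation:
byte[0]=0x94 cont=1 payload=0x14: acc |= 20<<0 -> completed=0 acc=20 shift=7
byte[1]=0x45 cont=0 payload=0x45: varint #1 complete (value=8852); reset -> completed=1 acc=0 shift=0
byte[2]=0x16 cont=0 payload=0x16: varint #2 complete (value=22); reset -> completed=2 acc=0 shift=0
byte[3]=0x31 cont=0 payload=0x31: varint #3 complete (value=49); reset -> completed=3 acc=0 shift=0
byte[4]=0x31 cont=0 payload=0x31: varint #4 complete (value=49); reset -> completed=4 acc=0 shift=0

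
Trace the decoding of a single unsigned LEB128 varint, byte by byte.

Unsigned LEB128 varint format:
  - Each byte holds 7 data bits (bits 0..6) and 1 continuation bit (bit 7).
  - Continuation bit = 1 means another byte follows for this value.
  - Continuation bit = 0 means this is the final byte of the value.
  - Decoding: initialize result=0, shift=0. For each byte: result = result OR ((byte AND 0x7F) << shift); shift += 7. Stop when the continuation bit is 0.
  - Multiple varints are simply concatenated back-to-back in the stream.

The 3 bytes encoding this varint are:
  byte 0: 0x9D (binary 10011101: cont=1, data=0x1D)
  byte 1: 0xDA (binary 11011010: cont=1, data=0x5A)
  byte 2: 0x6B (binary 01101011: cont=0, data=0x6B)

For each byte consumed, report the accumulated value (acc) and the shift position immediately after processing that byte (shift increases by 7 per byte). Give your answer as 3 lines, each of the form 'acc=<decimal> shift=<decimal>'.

byte 0=0x9D: payload=0x1D=29, contrib = 29<<0 = 29; acc -> 29, shift -> 7
byte 1=0xDA: payload=0x5A=90, contrib = 90<<7 = 11520; acc -> 11549, shift -> 14
byte 2=0x6B: payload=0x6B=107, contrib = 107<<14 = 1753088; acc -> 1764637, shift -> 21

Answer: acc=29 shift=7
acc=11549 shift=14
acc=1764637 shift=21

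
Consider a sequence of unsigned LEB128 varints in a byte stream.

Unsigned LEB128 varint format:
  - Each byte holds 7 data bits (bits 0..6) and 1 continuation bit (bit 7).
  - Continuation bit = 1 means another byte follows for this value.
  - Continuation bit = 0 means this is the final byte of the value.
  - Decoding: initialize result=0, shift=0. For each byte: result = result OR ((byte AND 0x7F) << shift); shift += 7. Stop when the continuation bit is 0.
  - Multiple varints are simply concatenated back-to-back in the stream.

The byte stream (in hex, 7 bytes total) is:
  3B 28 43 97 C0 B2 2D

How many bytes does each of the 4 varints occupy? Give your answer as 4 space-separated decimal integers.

  byte[0]=0x3B cont=0 payload=0x3B=59: acc |= 59<<0 -> acc=59 shift=7 [end]
Varint 1: bytes[0:1] = 3B -> value 59 (1 byte(s))
  byte[1]=0x28 cont=0 payload=0x28=40: acc |= 40<<0 -> acc=40 shift=7 [end]
Varint 2: bytes[1:2] = 28 -> value 40 (1 byte(s))
  byte[2]=0x43 cont=0 payload=0x43=67: acc |= 67<<0 -> acc=67 shift=7 [end]
Varint 3: bytes[2:3] = 43 -> value 67 (1 byte(s))
  byte[3]=0x97 cont=1 payload=0x17=23: acc |= 23<<0 -> acc=23 shift=7
  byte[4]=0xC0 cont=1 payload=0x40=64: acc |= 64<<7 -> acc=8215 shift=14
  byte[5]=0xB2 cont=1 payload=0x32=50: acc |= 50<<14 -> acc=827415 shift=21
  byte[6]=0x2D cont=0 payload=0x2D=45: acc |= 45<<21 -> acc=95199255 shift=28 [end]
Varint 4: bytes[3:7] = 97 C0 B2 2D -> value 95199255 (4 byte(s))

Answer: 1 1 1 4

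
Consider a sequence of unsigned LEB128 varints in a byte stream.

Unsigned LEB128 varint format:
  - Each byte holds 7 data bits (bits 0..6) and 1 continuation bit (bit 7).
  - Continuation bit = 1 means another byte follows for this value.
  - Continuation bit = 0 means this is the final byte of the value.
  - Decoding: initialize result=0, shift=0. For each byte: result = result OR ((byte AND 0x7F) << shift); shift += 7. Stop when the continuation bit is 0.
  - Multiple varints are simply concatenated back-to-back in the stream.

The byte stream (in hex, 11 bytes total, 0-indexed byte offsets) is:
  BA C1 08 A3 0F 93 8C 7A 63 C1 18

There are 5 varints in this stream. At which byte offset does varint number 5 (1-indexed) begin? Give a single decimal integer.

  byte[0]=0xBA cont=1 payload=0x3A=58: acc |= 58<<0 -> acc=58 shift=7
  byte[1]=0xC1 cont=1 payload=0x41=65: acc |= 65<<7 -> acc=8378 shift=14
  byte[2]=0x08 cont=0 payload=0x08=8: acc |= 8<<14 -> acc=139450 shift=21 [end]
Varint 1: bytes[0:3] = BA C1 08 -> value 139450 (3 byte(s))
  byte[3]=0xA3 cont=1 payload=0x23=35: acc |= 35<<0 -> acc=35 shift=7
  byte[4]=0x0F cont=0 payload=0x0F=15: acc |= 15<<7 -> acc=1955 shift=14 [end]
Varint 2: bytes[3:5] = A3 0F -> value 1955 (2 byte(s))
  byte[5]=0x93 cont=1 payload=0x13=19: acc |= 19<<0 -> acc=19 shift=7
  byte[6]=0x8C cont=1 payload=0x0C=12: acc |= 12<<7 -> acc=1555 shift=14
  byte[7]=0x7A cont=0 payload=0x7A=122: acc |= 122<<14 -> acc=2000403 shift=21 [end]
Varint 3: bytes[5:8] = 93 8C 7A -> value 2000403 (3 byte(s))
  byte[8]=0x63 cont=0 payload=0x63=99: acc |= 99<<0 -> acc=99 shift=7 [end]
Varint 4: bytes[8:9] = 63 -> value 99 (1 byte(s))
  byte[9]=0xC1 cont=1 payload=0x41=65: acc |= 65<<0 -> acc=65 shift=7
  byte[10]=0x18 cont=0 payload=0x18=24: acc |= 24<<7 -> acc=3137 shift=14 [end]
Varint 5: bytes[9:11] = C1 18 -> value 3137 (2 byte(s))

Answer: 9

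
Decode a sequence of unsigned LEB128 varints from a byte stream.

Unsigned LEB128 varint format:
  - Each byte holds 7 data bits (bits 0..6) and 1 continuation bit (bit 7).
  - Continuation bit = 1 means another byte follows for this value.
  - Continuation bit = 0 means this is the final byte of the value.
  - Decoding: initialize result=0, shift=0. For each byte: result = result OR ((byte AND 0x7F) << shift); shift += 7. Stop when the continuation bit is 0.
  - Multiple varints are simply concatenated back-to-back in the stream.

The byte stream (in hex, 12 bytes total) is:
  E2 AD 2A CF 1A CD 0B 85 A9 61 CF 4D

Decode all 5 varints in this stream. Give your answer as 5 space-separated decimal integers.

Answer: 693986 3407 1485 1594501 9935

Derivation:
  byte[0]=0xE2 cont=1 payload=0x62=98: acc |= 98<<0 -> acc=98 shift=7
  byte[1]=0xAD cont=1 payload=0x2D=45: acc |= 45<<7 -> acc=5858 shift=14
  byte[2]=0x2A cont=0 payload=0x2A=42: acc |= 42<<14 -> acc=693986 shift=21 [end]
Varint 1: bytes[0:3] = E2 AD 2A -> value 693986 (3 byte(s))
  byte[3]=0xCF cont=1 payload=0x4F=79: acc |= 79<<0 -> acc=79 shift=7
  byte[4]=0x1A cont=0 payload=0x1A=26: acc |= 26<<7 -> acc=3407 shift=14 [end]
Varint 2: bytes[3:5] = CF 1A -> value 3407 (2 byte(s))
  byte[5]=0xCD cont=1 payload=0x4D=77: acc |= 77<<0 -> acc=77 shift=7
  byte[6]=0x0B cont=0 payload=0x0B=11: acc |= 11<<7 -> acc=1485 shift=14 [end]
Varint 3: bytes[5:7] = CD 0B -> value 1485 (2 byte(s))
  byte[7]=0x85 cont=1 payload=0x05=5: acc |= 5<<0 -> acc=5 shift=7
  byte[8]=0xA9 cont=1 payload=0x29=41: acc |= 41<<7 -> acc=5253 shift=14
  byte[9]=0x61 cont=0 payload=0x61=97: acc |= 97<<14 -> acc=1594501 shift=21 [end]
Varint 4: bytes[7:10] = 85 A9 61 -> value 1594501 (3 byte(s))
  byte[10]=0xCF cont=1 payload=0x4F=79: acc |= 79<<0 -> acc=79 shift=7
  byte[11]=0x4D cont=0 payload=0x4D=77: acc |= 77<<7 -> acc=9935 shift=14 [end]
Varint 5: bytes[10:12] = CF 4D -> value 9935 (2 byte(s))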